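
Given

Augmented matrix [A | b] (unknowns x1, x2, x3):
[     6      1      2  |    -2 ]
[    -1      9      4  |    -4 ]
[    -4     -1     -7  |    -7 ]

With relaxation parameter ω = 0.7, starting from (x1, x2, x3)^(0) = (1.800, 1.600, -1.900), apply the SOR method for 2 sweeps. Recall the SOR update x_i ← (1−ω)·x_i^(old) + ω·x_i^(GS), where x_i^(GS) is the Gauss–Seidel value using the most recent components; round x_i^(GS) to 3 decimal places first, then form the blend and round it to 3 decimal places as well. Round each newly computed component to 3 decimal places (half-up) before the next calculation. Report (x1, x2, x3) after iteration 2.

Iteration 1:
  x1: GS value = (-2 - (1)·1.600 - (2)·-1.900) / (6) = 0.033;  x1 ← (1−ω)·1.800 + ω·0.033 = 0.563
  x2: GS value = (-4 - (-1)·0.563 - (4)·-1.900) / (9) = 0.463;  x2 ← (1−ω)·1.600 + ω·0.463 = 0.804
  x3: GS value = (-7 - (-4)·0.563 - (-1)·0.804) / (-7) = 0.563;  x3 ← (1−ω)·-1.900 + ω·0.563 = -0.176
Iteration 2:
  x1: GS value = (-2 - (1)·0.804 - (2)·-0.176) / (6) = -0.409;  x1 ← (1−ω)·0.563 + ω·-0.409 = -0.117
  x2: GS value = (-4 - (-1)·-0.117 - (4)·-0.176) / (9) = -0.379;  x2 ← (1−ω)·0.804 + ω·-0.379 = -0.024
  x3: GS value = (-7 - (-4)·-0.117 - (-1)·-0.024) / (-7) = 1.070;  x3 ← (1−ω)·-0.176 + ω·1.070 = 0.696

(-0.117, -0.024, 0.696)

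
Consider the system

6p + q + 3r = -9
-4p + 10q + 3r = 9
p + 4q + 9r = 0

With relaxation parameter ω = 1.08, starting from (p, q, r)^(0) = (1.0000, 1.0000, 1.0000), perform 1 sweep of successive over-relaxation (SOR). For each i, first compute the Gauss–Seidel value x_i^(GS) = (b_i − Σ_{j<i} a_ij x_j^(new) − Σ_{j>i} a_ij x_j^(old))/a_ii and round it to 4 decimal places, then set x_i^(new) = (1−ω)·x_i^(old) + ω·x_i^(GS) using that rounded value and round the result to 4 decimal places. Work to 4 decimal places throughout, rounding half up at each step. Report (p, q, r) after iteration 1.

(-2.4200, -0.4774, 0.4396)

Iteration 1:
  p: GS value = (-9 - (1)·1.0000 - (3)·1.0000) / (6) = -2.1667;  p ← (1−ω)·1.0000 + ω·-2.1667 = -2.4200
  q: GS value = (9 - (-4)·-2.4200 - (3)·1.0000) / (10) = -0.3680;  q ← (1−ω)·1.0000 + ω·-0.3680 = -0.4774
  r: GS value = (0 - (1)·-2.4200 - (4)·-0.4774) / (9) = 0.4811;  r ← (1−ω)·1.0000 + ω·0.4811 = 0.4396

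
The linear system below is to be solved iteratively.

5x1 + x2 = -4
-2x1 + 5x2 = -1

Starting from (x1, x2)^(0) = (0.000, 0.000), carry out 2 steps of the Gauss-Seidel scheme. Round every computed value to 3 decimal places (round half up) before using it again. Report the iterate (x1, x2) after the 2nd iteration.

(-0.696, -0.478)

Iteration 1:
  x1 = (-4 - (1)·0.000) / (5) = -0.800
  x2 = (-1 - (-2)·-0.800) / (5) = -0.520
Iteration 2:
  x1 = (-4 - (1)·-0.520) / (5) = -0.696
  x2 = (-1 - (-2)·-0.696) / (5) = -0.478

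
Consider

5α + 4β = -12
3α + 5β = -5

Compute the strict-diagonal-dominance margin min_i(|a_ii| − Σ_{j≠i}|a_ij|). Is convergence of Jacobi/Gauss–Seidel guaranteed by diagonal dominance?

1

row 1: |5| − (4) = 1
row 2: |5| − (3) = 2
minimum over rows = 1 → strictly diagonally dominant (convergence guaranteed)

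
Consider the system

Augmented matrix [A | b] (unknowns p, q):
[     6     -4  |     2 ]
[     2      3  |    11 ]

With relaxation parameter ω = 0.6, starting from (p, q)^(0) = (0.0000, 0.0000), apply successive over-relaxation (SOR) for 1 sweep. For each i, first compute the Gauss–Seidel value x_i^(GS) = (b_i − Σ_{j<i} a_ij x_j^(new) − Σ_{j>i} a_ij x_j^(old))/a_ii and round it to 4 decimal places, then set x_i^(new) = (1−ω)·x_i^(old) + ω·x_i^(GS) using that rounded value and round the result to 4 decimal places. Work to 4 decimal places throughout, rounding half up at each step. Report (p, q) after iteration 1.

Iteration 1:
  p: GS value = (2 - (-4)·0.0000) / (6) = 0.3333;  p ← (1−ω)·0.0000 + ω·0.3333 = 0.2000
  q: GS value = (11 - (2)·0.2000) / (3) = 3.5333;  q ← (1−ω)·0.0000 + ω·3.5333 = 2.1200

(0.2000, 2.1200)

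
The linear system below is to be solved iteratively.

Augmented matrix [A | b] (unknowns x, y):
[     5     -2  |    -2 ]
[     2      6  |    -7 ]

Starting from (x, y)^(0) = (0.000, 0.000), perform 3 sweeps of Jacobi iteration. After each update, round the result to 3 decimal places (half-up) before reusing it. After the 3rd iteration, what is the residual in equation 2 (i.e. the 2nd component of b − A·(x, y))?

-0.106

Iteration 1:
  x = (-2 - (-2)·0.000) / (5) = -0.400
  y = (-7 - (2)·0.000) / (6) = -1.167
Iteration 2:
  x = (-2 - (-2)·-1.167) / (5) = -0.867
  y = (-7 - (2)·-0.400) / (6) = -1.033
Iteration 3:
  x = (-2 - (-2)·-1.033) / (5) = -0.813
  y = (-7 - (2)·-0.867) / (6) = -0.878
Residual b − A·x = (0.309, -0.106)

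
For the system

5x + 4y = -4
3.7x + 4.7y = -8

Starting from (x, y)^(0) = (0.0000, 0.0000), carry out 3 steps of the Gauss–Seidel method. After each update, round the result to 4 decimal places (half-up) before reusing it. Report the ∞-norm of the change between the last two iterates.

0.5403

Iteration 1:
  x = (-4 - (4)·0.0000) / (5) = -0.8000
  y = (-8 - (3.7)·-0.8000) / (4.7) = -1.0723
Iteration 2:
  x = (-4 - (4)·-1.0723) / (5) = 0.0578
  y = (-8 - (3.7)·0.0578) / (4.7) = -1.7476
Iteration 3:
  x = (-4 - (4)·-1.7476) / (5) = 0.5981
  y = (-8 - (3.7)·0.5981) / (4.7) = -2.1730
Change: (0.5403, -0.4254) → max |·| = 0.5403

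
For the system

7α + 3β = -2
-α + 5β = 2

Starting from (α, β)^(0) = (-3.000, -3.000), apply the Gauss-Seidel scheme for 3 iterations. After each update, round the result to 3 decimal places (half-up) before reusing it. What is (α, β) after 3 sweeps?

(-0.410, 0.318)

Iteration 1:
  α = (-2 - (3)·-3.000) / (7) = 1.000
  β = (2 - (-1)·1.000) / (5) = 0.600
Iteration 2:
  α = (-2 - (3)·0.600) / (7) = -0.543
  β = (2 - (-1)·-0.543) / (5) = 0.291
Iteration 3:
  α = (-2 - (3)·0.291) / (7) = -0.410
  β = (2 - (-1)·-0.410) / (5) = 0.318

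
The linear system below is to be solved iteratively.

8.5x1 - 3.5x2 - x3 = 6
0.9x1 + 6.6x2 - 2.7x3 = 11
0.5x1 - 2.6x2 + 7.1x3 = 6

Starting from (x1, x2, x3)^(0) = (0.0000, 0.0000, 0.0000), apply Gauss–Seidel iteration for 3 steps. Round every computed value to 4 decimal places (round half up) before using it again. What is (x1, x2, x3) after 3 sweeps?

(1.7120, 2.0381, 1.4709)

Iteration 1:
  x1 = (6 - (-3.5)·0.0000 - (-1)·0.0000) / (8.5) = 0.7059
  x2 = (11 - (0.9)·0.7059 - (-2.7)·0.0000) / (6.6) = 1.5704
  x3 = (6 - (0.5)·0.7059 - (-2.6)·1.5704) / (7.1) = 1.3704
Iteration 2:
  x1 = (6 - (-3.5)·1.5704 - (-1)·1.3704) / (8.5) = 1.5137
  x2 = (11 - (0.9)·1.5137 - (-2.7)·1.3704) / (6.6) = 2.0209
  x3 = (6 - (0.5)·1.5137 - (-2.6)·2.0209) / (7.1) = 1.4785
Iteration 3:
  x1 = (6 - (-3.5)·2.0209 - (-1)·1.4785) / (8.5) = 1.7120
  x2 = (11 - (0.9)·1.7120 - (-2.7)·1.4785) / (6.6) = 2.0381
  x3 = (6 - (0.5)·1.7120 - (-2.6)·2.0381) / (7.1) = 1.4709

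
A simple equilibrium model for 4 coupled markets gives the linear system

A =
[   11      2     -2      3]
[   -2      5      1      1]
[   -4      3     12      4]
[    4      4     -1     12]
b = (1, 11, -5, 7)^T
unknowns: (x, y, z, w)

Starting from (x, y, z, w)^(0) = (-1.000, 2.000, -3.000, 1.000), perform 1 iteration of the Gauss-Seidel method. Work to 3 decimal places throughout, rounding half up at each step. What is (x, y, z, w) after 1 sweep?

Iteration 1:
  x = (1 - (2)·2.000 - (-2)·-3.000 - (3)·1.000) / (11) = -1.091
  y = (11 - (-2)·-1.091 - (1)·-3.000 - (1)·1.000) / (5) = 2.164
  z = (-5 - (-4)·-1.091 - (3)·2.164 - (4)·1.000) / (12) = -1.655
  w = (7 - (4)·-1.091 - (4)·2.164 - (-1)·-1.655) / (12) = 0.088

(-1.091, 2.164, -1.655, 0.088)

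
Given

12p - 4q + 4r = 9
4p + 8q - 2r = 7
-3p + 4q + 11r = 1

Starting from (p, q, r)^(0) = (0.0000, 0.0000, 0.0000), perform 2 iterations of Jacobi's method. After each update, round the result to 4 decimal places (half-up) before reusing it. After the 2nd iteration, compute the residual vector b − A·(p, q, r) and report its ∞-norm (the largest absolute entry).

2.1931

Iteration 1:
  p = (9 - (-4)·0.0000 - (4)·0.0000) / (12) = 0.7500
  q = (7 - (4)·0.0000 - (-2)·0.0000) / (8) = 0.8750
  r = (1 - (-3)·0.0000 - (4)·0.0000) / (11) = 0.0909
Iteration 2:
  p = (9 - (-4)·0.8750 - (4)·0.0909) / (12) = 1.0114
  q = (7 - (4)·0.7500 - (-2)·0.0909) / (8) = 0.5227
  r = (1 - (-3)·0.7500 - (4)·0.8750) / (11) = -0.0227
Residual b − A·x = (-0.9552, -1.2726, 2.1931); ∞-norm = 2.1931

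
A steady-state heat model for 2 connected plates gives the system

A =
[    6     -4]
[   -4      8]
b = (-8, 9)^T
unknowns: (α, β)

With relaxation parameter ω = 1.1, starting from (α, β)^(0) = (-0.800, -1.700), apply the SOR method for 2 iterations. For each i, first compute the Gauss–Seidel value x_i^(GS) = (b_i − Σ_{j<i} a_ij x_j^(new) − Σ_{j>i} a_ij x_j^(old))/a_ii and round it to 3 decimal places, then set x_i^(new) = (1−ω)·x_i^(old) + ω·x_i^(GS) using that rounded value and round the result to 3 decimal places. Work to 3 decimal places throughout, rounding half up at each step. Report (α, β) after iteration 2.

(-1.234, 0.563)

Iteration 1:
  α: GS value = (-8 - (-4)·-1.700) / (6) = -2.467;  α ← (1−ω)·-0.800 + ω·-2.467 = -2.634
  β: GS value = (9 - (-4)·-2.634) / (8) = -0.192;  β ← (1−ω)·-1.700 + ω·-0.192 = -0.041
Iteration 2:
  α: GS value = (-8 - (-4)·-0.041) / (6) = -1.361;  α ← (1−ω)·-2.634 + ω·-1.361 = -1.234
  β: GS value = (9 - (-4)·-1.234) / (8) = 0.508;  β ← (1−ω)·-0.041 + ω·0.508 = 0.563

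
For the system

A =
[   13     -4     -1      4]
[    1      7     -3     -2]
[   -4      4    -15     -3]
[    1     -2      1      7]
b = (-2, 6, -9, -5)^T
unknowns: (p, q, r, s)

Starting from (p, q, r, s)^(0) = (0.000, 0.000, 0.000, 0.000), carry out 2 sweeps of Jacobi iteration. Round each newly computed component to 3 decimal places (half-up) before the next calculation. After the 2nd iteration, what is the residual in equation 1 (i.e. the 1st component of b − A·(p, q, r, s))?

Iteration 1:
  p = (-2 - (-4)·0.000 - (-1)·0.000 - (4)·0.000) / (13) = -0.154
  q = (6 - (1)·0.000 - (-3)·0.000 - (-2)·0.000) / (7) = 0.857
  r = (-9 - (-4)·0.000 - (4)·0.000 - (-3)·0.000) / (-15) = 0.600
  s = (-5 - (1)·0.000 - (-2)·0.000 - (1)·0.000) / (7) = -0.714
Iteration 2:
  p = (-2 - (-4)·0.857 - (-1)·0.600 - (4)·-0.714) / (13) = 0.376
  q = (6 - (1)·-0.154 - (-3)·0.600 - (-2)·-0.714) / (7) = 0.932
  r = (-9 - (-4)·-0.154 - (4)·0.857 - (-3)·-0.714) / (-15) = 1.012
  s = (-5 - (1)·-0.154 - (-2)·0.857 - (1)·0.600) / (7) = -0.533
Residual b − A·x = (-0.016, 1.070, 2.357, -0.793)

-0.016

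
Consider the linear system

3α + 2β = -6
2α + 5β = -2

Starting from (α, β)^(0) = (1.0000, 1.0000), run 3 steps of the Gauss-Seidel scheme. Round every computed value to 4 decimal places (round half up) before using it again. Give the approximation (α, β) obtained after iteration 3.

Iteration 1:
  α = (-6 - (2)·1.0000) / (3) = -2.6667
  β = (-2 - (2)·-2.6667) / (5) = 0.6667
Iteration 2:
  α = (-6 - (2)·0.6667) / (3) = -2.4445
  β = (-2 - (2)·-2.4445) / (5) = 0.5778
Iteration 3:
  α = (-6 - (2)·0.5778) / (3) = -2.3852
  β = (-2 - (2)·-2.3852) / (5) = 0.5541

(-2.3852, 0.5541)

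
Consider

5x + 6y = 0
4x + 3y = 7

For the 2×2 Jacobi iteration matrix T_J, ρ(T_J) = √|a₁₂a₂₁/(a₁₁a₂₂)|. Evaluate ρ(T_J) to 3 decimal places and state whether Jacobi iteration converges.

a₁₂a₂₁/(a₁₁a₂₂) = (6)·(4) / ((5)·(3)) = 1.600000
ρ = √|1.600000| = √1.600000 = 1.265
ρ > 1, so Jacobi diverges

1.265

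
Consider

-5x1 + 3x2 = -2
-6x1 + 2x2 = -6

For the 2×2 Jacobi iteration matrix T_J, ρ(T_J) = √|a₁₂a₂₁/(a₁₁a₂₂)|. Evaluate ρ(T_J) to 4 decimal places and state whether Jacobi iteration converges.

1.3416

a₁₂a₂₁/(a₁₁a₂₂) = (3)·(-6) / ((-5)·(2)) = 1.800000
ρ = √|1.800000| = √1.800000 = 1.3416
ρ > 1, so Jacobi diverges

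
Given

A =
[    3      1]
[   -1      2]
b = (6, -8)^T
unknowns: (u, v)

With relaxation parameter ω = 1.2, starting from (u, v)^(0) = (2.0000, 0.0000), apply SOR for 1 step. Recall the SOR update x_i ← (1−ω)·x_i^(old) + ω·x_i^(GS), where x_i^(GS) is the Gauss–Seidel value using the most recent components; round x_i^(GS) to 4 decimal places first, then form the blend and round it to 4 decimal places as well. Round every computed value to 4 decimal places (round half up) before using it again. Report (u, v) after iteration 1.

Iteration 1:
  u: GS value = (6 - (1)·0.0000) / (3) = 2.0000;  u ← (1−ω)·2.0000 + ω·2.0000 = 2.0000
  v: GS value = (-8 - (-1)·2.0000) / (2) = -3.0000;  v ← (1−ω)·0.0000 + ω·-3.0000 = -3.6000

(2.0000, -3.6000)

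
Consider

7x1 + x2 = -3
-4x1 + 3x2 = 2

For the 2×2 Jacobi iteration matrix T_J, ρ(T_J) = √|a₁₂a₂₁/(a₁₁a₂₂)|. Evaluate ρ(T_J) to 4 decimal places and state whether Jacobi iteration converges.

0.4364

a₁₂a₂₁/(a₁₁a₂₂) = (1)·(-4) / ((7)·(3)) = -0.190476
ρ = √|-0.190476| = √0.190476 = 0.4364
ρ < 1, so Jacobi converges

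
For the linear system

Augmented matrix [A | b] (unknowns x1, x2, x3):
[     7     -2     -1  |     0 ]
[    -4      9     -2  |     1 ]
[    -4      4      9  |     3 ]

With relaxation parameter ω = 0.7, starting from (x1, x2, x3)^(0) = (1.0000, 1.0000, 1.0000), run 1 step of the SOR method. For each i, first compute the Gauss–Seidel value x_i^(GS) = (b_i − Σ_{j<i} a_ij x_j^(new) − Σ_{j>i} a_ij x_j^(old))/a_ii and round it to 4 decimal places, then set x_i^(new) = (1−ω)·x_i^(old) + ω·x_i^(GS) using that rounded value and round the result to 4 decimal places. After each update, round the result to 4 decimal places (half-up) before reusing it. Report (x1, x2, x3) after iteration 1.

Iteration 1:
  x1: GS value = (0 - (-2)·1.0000 - (-1)·1.0000) / (7) = 0.4286;  x1 ← (1−ω)·1.0000 + ω·0.4286 = 0.6000
  x2: GS value = (1 - (-4)·0.6000 - (-2)·1.0000) / (9) = 0.6000;  x2 ← (1−ω)·1.0000 + ω·0.6000 = 0.7200
  x3: GS value = (3 - (-4)·0.6000 - (4)·0.7200) / (9) = 0.2800;  x3 ← (1−ω)·1.0000 + ω·0.2800 = 0.4960

(0.6000, 0.7200, 0.4960)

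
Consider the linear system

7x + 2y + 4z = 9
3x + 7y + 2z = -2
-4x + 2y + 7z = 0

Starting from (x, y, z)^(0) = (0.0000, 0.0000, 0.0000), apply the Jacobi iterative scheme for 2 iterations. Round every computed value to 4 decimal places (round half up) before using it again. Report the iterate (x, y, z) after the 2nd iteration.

(1.3673, -0.8367, 0.8163)

Iteration 1:
  x = (9 - (2)·0.0000 - (4)·0.0000) / (7) = 1.2857
  y = (-2 - (3)·0.0000 - (2)·0.0000) / (7) = -0.2857
  z = (0 - (-4)·0.0000 - (2)·0.0000) / (7) = 0.0000
Iteration 2:
  x = (9 - (2)·-0.2857 - (4)·0.0000) / (7) = 1.3673
  y = (-2 - (3)·1.2857 - (2)·0.0000) / (7) = -0.8367
  z = (0 - (-4)·1.2857 - (2)·-0.2857) / (7) = 0.8163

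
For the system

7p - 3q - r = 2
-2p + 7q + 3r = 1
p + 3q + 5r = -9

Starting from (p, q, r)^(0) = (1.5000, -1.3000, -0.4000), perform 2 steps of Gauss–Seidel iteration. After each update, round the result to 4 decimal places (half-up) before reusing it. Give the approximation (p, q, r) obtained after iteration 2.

(0.1135, 0.9752, -2.4078)

Iteration 1:
  p = (2 - (-3)·-1.3000 - (-1)·-0.4000) / (7) = -0.3286
  q = (1 - (-2)·-0.3286 - (3)·-0.4000) / (7) = 0.2204
  r = (-9 - (1)·-0.3286 - (3)·0.2204) / (5) = -1.8665
Iteration 2:
  p = (2 - (-3)·0.2204 - (-1)·-1.8665) / (7) = 0.1135
  q = (1 - (-2)·0.1135 - (3)·-1.8665) / (7) = 0.9752
  r = (-9 - (1)·0.1135 - (3)·0.9752) / (5) = -2.4078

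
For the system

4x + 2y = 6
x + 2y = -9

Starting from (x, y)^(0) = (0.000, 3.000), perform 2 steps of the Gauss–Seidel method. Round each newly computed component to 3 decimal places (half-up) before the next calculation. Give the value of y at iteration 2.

Iteration 1:
  x = (6 - (2)·3.000) / (4) = 0.000
  y = (-9 - (1)·0.000) / (2) = -4.500
Iteration 2:
  x = (6 - (2)·-4.500) / (4) = 3.750
  y = (-9 - (1)·3.750) / (2) = -6.375

-6.375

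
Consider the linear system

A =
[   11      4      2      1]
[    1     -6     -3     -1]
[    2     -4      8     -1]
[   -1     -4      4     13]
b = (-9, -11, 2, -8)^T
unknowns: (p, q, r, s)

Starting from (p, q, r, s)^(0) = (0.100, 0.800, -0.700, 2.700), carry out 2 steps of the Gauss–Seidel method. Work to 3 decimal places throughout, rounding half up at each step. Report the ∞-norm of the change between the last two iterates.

Iteration 1:
  p = (-9 - (4)·0.800 - (2)·-0.700 - (1)·2.700) / (11) = -1.227
  q = (-11 - (1)·-1.227 - (-3)·-0.700 - (-1)·2.700) / (-6) = 1.529
  r = (2 - (2)·-1.227 - (-4)·1.529 - (-1)·2.700) / (8) = 1.659
  s = (-8 - (-1)·-1.227 - (-4)·1.529 - (4)·1.659) / (13) = -0.750
Iteration 2:
  p = (-9 - (4)·1.529 - (2)·1.659 - (1)·-0.750) / (11) = -1.608
  q = (-11 - (1)·-1.608 - (-3)·1.659 - (-1)·-0.750) / (-6) = 0.861
  r = (2 - (2)·-1.608 - (-4)·0.861 - (-1)·-0.750) / (8) = 0.989
  s = (-8 - (-1)·-1.608 - (-4)·0.861 - (4)·0.989) / (13) = -0.778
Change: (-0.381, -0.668, -0.670, -0.028) → max |·| = 0.670

0.670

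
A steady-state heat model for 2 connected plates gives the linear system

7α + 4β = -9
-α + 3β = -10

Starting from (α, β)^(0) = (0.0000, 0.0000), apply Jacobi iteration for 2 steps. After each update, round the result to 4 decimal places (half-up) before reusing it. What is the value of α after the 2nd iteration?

0.6190

Iteration 1:
  α = (-9 - (4)·0.0000) / (7) = -1.2857
  β = (-10 - (-1)·0.0000) / (3) = -3.3333
Iteration 2:
  α = (-9 - (4)·-3.3333) / (7) = 0.6190
  β = (-10 - (-1)·-1.2857) / (3) = -3.7619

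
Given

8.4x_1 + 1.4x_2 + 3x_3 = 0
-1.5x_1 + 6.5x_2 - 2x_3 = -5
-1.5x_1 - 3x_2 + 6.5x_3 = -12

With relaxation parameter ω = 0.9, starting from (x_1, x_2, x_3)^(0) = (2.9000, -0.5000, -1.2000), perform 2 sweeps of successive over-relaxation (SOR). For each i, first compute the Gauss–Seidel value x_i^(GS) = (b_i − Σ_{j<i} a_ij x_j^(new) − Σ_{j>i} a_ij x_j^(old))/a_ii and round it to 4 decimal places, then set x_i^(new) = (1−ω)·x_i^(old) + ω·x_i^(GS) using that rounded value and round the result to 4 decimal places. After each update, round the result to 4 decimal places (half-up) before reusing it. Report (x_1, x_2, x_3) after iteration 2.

(0.8581, -1.1618, -2.1666)

Iteration 1:
  x_1: GS value = (0 - (1.4)·-0.5000 - (3)·-1.2000) / (8.4) = 0.5119;  x_1 ← (1−ω)·2.9000 + ω·0.5119 = 0.7507
  x_2: GS value = (-5 - (-1.5)·0.7507 - (-2)·-1.2000) / (6.5) = -0.9652;  x_2 ← (1−ω)·-0.5000 + ω·-0.9652 = -0.9187
  x_3: GS value = (-12 - (-1.5)·0.7507 - (-3)·-0.9187) / (6.5) = -2.0969;  x_3 ← (1−ω)·-1.2000 + ω·-2.0969 = -2.0072
Iteration 2:
  x_1: GS value = (0 - (1.4)·-0.9187 - (3)·-2.0072) / (8.4) = 0.8700;  x_1 ← (1−ω)·0.7507 + ω·0.8700 = 0.8581
  x_2: GS value = (-5 - (-1.5)·0.8581 - (-2)·-2.0072) / (6.5) = -1.1888;  x_2 ← (1−ω)·-0.9187 + ω·-1.1888 = -1.1618
  x_3: GS value = (-12 - (-1.5)·0.8581 - (-3)·-1.1618) / (6.5) = -2.1843;  x_3 ← (1−ω)·-2.0072 + ω·-2.1843 = -2.1666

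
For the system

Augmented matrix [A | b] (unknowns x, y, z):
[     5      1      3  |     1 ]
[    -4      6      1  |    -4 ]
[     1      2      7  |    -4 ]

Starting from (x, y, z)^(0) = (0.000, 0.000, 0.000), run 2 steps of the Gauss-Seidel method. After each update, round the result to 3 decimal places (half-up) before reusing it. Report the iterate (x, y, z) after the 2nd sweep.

(0.575, -0.209, -0.594)

Iteration 1:
  x = (1 - (1)·0.000 - (3)·0.000) / (5) = 0.200
  y = (-4 - (-4)·0.200 - (1)·0.000) / (6) = -0.533
  z = (-4 - (1)·0.200 - (2)·-0.533) / (7) = -0.448
Iteration 2:
  x = (1 - (1)·-0.533 - (3)·-0.448) / (5) = 0.575
  y = (-4 - (-4)·0.575 - (1)·-0.448) / (6) = -0.209
  z = (-4 - (1)·0.575 - (2)·-0.209) / (7) = -0.594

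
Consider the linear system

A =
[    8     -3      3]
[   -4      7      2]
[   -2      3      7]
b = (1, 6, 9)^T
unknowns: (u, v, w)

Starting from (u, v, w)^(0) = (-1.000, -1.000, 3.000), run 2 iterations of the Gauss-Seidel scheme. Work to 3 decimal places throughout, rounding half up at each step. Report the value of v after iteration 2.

Iteration 1:
  u = (1 - (-3)·-1.000 - (3)·3.000) / (8) = -1.375
  v = (6 - (-4)·-1.375 - (2)·3.000) / (7) = -0.786
  w = (9 - (-2)·-1.375 - (3)·-0.786) / (7) = 1.230
Iteration 2:
  u = (1 - (-3)·-0.786 - (3)·1.230) / (8) = -0.631
  v = (6 - (-4)·-0.631 - (2)·1.230) / (7) = 0.145
  w = (9 - (-2)·-0.631 - (3)·0.145) / (7) = 1.043

0.145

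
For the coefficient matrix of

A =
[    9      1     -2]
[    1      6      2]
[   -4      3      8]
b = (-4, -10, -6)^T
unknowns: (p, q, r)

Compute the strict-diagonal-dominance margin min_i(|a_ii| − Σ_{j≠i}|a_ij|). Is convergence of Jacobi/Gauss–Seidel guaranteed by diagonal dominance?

row 1: |9| − (1+2) = 6
row 2: |6| − (1+2) = 3
row 3: |8| − (4+3) = 1
minimum over rows = 1 → strictly diagonally dominant (convergence guaranteed)

1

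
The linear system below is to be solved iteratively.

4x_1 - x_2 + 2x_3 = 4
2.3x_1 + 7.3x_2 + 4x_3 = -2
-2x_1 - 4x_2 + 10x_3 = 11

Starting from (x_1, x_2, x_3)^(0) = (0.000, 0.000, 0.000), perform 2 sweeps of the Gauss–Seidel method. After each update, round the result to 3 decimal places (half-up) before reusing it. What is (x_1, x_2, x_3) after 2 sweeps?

(0.321, -0.958, 0.781)

Iteration 1:
  x_1 = (4 - (-1)·0.000 - (2)·0.000) / (4) = 1.000
  x_2 = (-2 - (2.3)·1.000 - (4)·0.000) / (7.3) = -0.589
  x_3 = (11 - (-2)·1.000 - (-4)·-0.589) / (10) = 1.064
Iteration 2:
  x_1 = (4 - (-1)·-0.589 - (2)·1.064) / (4) = 0.321
  x_2 = (-2 - (2.3)·0.321 - (4)·1.064) / (7.3) = -0.958
  x_3 = (11 - (-2)·0.321 - (-4)·-0.958) / (10) = 0.781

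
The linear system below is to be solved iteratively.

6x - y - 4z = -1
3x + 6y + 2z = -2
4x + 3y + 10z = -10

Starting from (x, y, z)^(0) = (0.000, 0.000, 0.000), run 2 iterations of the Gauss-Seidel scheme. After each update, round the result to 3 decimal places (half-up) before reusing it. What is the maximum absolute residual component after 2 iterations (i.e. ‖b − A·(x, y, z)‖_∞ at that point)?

0.859

Iteration 1:
  x = (-1 - (-1)·0.000 - (-4)·0.000) / (6) = -0.167
  y = (-2 - (3)·-0.167 - (2)·0.000) / (6) = -0.250
  z = (-10 - (4)·-0.167 - (3)·-0.250) / (10) = -0.858
Iteration 2:
  x = (-1 - (-1)·-0.250 - (-4)·-0.858) / (6) = -0.780
  y = (-2 - (3)·-0.780 - (2)·-0.858) / (6) = 0.343
  z = (-10 - (4)·-0.780 - (3)·0.343) / (10) = -0.791
Residual b − A·x = (0.859, -0.136, 0.001); ∞-norm = 0.859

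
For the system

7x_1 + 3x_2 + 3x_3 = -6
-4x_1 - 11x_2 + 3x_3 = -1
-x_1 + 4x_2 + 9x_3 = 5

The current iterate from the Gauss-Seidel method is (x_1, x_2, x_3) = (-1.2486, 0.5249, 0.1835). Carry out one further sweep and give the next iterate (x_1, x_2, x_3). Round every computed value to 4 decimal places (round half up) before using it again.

One sweep:
  x_1 = (-6 - (3)·0.5249 - (3)·0.1835) / (7) = -1.1607
  x_2 = (-1 - (-4)·-1.1607 - (3)·0.1835) / (-11) = 0.5630
  x_3 = (5 - (-1)·-1.1607 - (4)·0.5630) / (9) = 0.1764

(-1.1607, 0.5630, 0.1764)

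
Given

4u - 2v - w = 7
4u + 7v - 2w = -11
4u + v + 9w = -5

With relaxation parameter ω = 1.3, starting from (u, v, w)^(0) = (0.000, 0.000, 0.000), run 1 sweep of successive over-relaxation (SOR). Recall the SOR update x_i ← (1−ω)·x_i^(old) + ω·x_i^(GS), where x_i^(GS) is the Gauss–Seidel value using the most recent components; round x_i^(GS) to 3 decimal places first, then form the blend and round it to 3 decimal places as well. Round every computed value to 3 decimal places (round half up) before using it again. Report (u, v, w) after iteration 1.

Iteration 1:
  u: GS value = (7 - (-2)·0.000 - (-1)·0.000) / (4) = 1.750;  u ← (1−ω)·0.000 + ω·1.750 = 2.275
  v: GS value = (-11 - (4)·2.275 - (-2)·0.000) / (7) = -2.871;  v ← (1−ω)·0.000 + ω·-2.871 = -3.732
  w: GS value = (-5 - (4)·2.275 - (1)·-3.732) / (9) = -1.152;  w ← (1−ω)·0.000 + ω·-1.152 = -1.498

(2.275, -3.732, -1.498)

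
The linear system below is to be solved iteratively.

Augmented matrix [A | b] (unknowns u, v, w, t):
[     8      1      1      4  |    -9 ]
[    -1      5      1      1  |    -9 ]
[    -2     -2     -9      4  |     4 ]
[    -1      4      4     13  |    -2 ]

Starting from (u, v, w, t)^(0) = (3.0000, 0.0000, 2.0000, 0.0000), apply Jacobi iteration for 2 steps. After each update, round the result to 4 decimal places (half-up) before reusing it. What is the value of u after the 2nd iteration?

-0.5169

Iteration 1:
  u = (-9 - (1)·0.0000 - (1)·2.0000 - (4)·0.0000) / (8) = -1.3750
  v = (-9 - (-1)·3.0000 - (1)·2.0000 - (1)·0.0000) / (5) = -1.6000
  w = (4 - (-2)·3.0000 - (-2)·0.0000 - (4)·0.0000) / (-9) = -1.1111
  t = (-2 - (-1)·3.0000 - (4)·0.0000 - (4)·2.0000) / (13) = -0.5385
Iteration 2:
  u = (-9 - (1)·-1.6000 - (1)·-1.1111 - (4)·-0.5385) / (8) = -0.5169
  v = (-9 - (-1)·-1.3750 - (1)·-1.1111 - (1)·-0.5385) / (5) = -1.7451
  w = (4 - (-2)·-1.3750 - (-2)·-1.6000 - (4)·-0.5385) / (-9) = -0.0227
  t = (-2 - (-1)·-1.3750 - (4)·-1.6000 - (4)·-1.1111) / (13) = 0.5746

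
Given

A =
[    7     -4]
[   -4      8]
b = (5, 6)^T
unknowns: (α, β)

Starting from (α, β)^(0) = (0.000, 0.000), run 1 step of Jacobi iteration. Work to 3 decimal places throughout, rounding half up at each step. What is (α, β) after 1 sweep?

Iteration 1:
  α = (5 - (-4)·0.000) / (7) = 0.714
  β = (6 - (-4)·0.000) / (8) = 0.750

(0.714, 0.750)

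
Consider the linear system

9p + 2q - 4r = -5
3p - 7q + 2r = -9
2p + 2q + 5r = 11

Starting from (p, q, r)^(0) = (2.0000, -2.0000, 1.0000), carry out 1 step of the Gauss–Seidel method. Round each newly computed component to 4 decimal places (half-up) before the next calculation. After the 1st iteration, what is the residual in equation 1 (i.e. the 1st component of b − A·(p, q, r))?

-5.9043

Iteration 1:
  p = (-5 - (2)·-2.0000 - (-4)·1.0000) / (9) = 0.3333
  q = (-9 - (3)·0.3333 - (2)·1.0000) / (-7) = 1.7143
  r = (11 - (2)·0.3333 - (2)·1.7143) / (5) = 1.3810
Residual b − A·x = (-5.9043, -0.7618, -0.0002)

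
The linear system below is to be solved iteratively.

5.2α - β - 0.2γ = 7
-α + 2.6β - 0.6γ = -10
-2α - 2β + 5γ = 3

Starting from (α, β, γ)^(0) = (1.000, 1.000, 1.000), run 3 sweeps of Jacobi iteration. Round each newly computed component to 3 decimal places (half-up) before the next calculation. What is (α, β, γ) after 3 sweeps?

Iteration 1:
  α = (7 - (-1)·1.000 - (-0.2)·1.000) / (5.2) = 1.577
  β = (-10 - (-1)·1.000 - (-0.6)·1.000) / (2.6) = -3.231
  γ = (3 - (-2)·1.000 - (-2)·1.000) / (5) = 1.400
Iteration 2:
  α = (7 - (-1)·-3.231 - (-0.2)·1.400) / (5.2) = 0.779
  β = (-10 - (-1)·1.577 - (-0.6)·1.400) / (2.6) = -2.917
  γ = (3 - (-2)·1.577 - (-2)·-3.231) / (5) = -0.062
Iteration 3:
  α = (7 - (-1)·-2.917 - (-0.2)·-0.062) / (5.2) = 0.783
  β = (-10 - (-1)·0.779 - (-0.6)·-0.062) / (2.6) = -3.561
  γ = (3 - (-2)·0.779 - (-2)·-2.917) / (5) = -0.255

(0.783, -3.561, -0.255)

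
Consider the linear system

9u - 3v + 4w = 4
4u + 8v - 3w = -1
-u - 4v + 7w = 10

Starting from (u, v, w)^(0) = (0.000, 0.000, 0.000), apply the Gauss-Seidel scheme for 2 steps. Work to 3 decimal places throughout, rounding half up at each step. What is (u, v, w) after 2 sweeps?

Iteration 1:
  u = (4 - (-3)·0.000 - (4)·0.000) / (9) = 0.444
  v = (-1 - (4)·0.444 - (-3)·0.000) / (8) = -0.347
  w = (10 - (-1)·0.444 - (-4)·-0.347) / (7) = 1.294
Iteration 2:
  u = (4 - (-3)·-0.347 - (4)·1.294) / (9) = -0.246
  v = (-1 - (4)·-0.246 - (-3)·1.294) / (8) = 0.483
  w = (10 - (-1)·-0.246 - (-4)·0.483) / (7) = 1.669

(-0.246, 0.483, 1.669)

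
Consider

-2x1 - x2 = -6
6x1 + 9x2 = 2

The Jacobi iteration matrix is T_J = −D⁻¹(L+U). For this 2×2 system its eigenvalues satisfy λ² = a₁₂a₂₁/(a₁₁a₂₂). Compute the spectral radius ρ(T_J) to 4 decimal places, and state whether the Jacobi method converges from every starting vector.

0.5774

a₁₂a₂₁/(a₁₁a₂₂) = (-1)·(6) / ((-2)·(9)) = 0.333333
ρ = √|0.333333| = √0.333333 = 0.5774
ρ < 1, so Jacobi converges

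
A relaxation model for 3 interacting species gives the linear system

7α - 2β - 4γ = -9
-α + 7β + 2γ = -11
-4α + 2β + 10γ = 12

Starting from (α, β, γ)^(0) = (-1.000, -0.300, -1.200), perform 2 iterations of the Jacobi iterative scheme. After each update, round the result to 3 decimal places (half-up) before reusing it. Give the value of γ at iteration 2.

Iteration 1:
  α = (-9 - (-2)·-0.300 - (-4)·-1.200) / (7) = -2.057
  β = (-11 - (-1)·-1.000 - (2)·-1.200) / (7) = -1.371
  γ = (12 - (-4)·-1.000 - (2)·-0.300) / (10) = 0.860
Iteration 2:
  α = (-9 - (-2)·-1.371 - (-4)·0.860) / (7) = -1.186
  β = (-11 - (-1)·-2.057 - (2)·0.860) / (7) = -2.111
  γ = (12 - (-4)·-2.057 - (2)·-1.371) / (10) = 0.651

0.651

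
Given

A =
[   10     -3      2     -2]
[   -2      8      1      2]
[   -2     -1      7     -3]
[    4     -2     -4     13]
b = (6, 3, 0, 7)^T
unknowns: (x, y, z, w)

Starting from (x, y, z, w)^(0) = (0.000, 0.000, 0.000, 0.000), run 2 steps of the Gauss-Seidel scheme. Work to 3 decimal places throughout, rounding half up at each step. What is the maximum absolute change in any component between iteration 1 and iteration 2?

Iteration 1:
  x = (6 - (-3)·0.000 - (2)·0.000 - (-2)·0.000) / (10) = 0.600
  y = (3 - (-2)·0.600 - (1)·0.000 - (2)·0.000) / (8) = 0.525
  z = (0 - (-2)·0.600 - (-1)·0.525 - (-3)·0.000) / (7) = 0.246
  w = (7 - (4)·0.600 - (-2)·0.525 - (-4)·0.246) / (13) = 0.510
Iteration 2:
  x = (6 - (-3)·0.525 - (2)·0.246 - (-2)·0.510) / (10) = 0.810
  y = (3 - (-2)·0.810 - (1)·0.246 - (2)·0.510) / (8) = 0.419
  z = (0 - (-2)·0.810 - (-1)·0.419 - (-3)·0.510) / (7) = 0.510
  w = (7 - (4)·0.810 - (-2)·0.419 - (-4)·0.510) / (13) = 0.511
Change: (0.210, -0.106, 0.264, 0.001) → max |·| = 0.264

0.264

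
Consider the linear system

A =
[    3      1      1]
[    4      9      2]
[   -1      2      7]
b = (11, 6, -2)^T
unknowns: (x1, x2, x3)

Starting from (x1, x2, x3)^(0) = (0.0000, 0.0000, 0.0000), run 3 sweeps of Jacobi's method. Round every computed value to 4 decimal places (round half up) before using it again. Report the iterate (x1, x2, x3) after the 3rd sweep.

(3.9506, -0.9171, 0.4770)

Iteration 1:
  x1 = (11 - (1)·0.0000 - (1)·0.0000) / (3) = 3.6667
  x2 = (6 - (4)·0.0000 - (2)·0.0000) / (9) = 0.6667
  x3 = (-2 - (-1)·0.0000 - (2)·0.0000) / (7) = -0.2857
Iteration 2:
  x1 = (11 - (1)·0.6667 - (1)·-0.2857) / (3) = 3.5397
  x2 = (6 - (4)·3.6667 - (2)·-0.2857) / (9) = -0.8995
  x3 = (-2 - (-1)·3.6667 - (2)·0.6667) / (7) = 0.0476
Iteration 3:
  x1 = (11 - (1)·-0.8995 - (1)·0.0476) / (3) = 3.9506
  x2 = (6 - (4)·3.5397 - (2)·0.0476) / (9) = -0.9171
  x3 = (-2 - (-1)·3.5397 - (2)·-0.8995) / (7) = 0.4770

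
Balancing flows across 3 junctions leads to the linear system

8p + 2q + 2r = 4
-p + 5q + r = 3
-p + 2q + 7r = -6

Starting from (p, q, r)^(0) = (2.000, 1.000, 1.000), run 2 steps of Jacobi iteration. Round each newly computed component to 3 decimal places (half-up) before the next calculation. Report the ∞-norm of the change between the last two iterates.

Iteration 1:
  p = (4 - (2)·1.000 - (2)·1.000) / (8) = 0.000
  q = (3 - (-1)·2.000 - (1)·1.000) / (5) = 0.800
  r = (-6 - (-1)·2.000 - (2)·1.000) / (7) = -0.857
Iteration 2:
  p = (4 - (2)·0.800 - (2)·-0.857) / (8) = 0.514
  q = (3 - (-1)·0.000 - (1)·-0.857) / (5) = 0.771
  r = (-6 - (-1)·0.000 - (2)·0.800) / (7) = -1.086
Change: (0.514, -0.029, -0.229) → max |·| = 0.514

0.514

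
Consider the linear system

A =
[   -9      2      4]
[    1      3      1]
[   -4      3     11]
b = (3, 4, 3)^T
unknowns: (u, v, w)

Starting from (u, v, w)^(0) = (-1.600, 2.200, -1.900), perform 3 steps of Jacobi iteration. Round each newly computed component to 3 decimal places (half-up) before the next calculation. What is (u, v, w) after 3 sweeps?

Iteration 1:
  u = (3 - (2)·2.200 - (4)·-1.900) / (-9) = -0.689
  v = (4 - (1)·-1.600 - (1)·-1.900) / (3) = 2.500
  w = (3 - (-4)·-1.600 - (3)·2.200) / (11) = -0.909
Iteration 2:
  u = (3 - (2)·2.500 - (4)·-0.909) / (-9) = -0.182
  v = (4 - (1)·-0.689 - (1)·-0.909) / (3) = 1.866
  w = (3 - (-4)·-0.689 - (3)·2.500) / (11) = -0.660
Iteration 3:
  u = (3 - (2)·1.866 - (4)·-0.660) / (-9) = -0.212
  v = (4 - (1)·-0.182 - (1)·-0.660) / (3) = 1.614
  w = (3 - (-4)·-0.182 - (3)·1.866) / (11) = -0.302

(-0.212, 1.614, -0.302)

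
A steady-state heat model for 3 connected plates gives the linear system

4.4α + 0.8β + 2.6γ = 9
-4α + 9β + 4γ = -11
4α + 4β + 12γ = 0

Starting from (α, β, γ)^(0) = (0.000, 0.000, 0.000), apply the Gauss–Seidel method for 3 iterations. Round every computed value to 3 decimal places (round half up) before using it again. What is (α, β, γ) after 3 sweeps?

Iteration 1:
  α = (9 - (0.8)·0.000 - (2.6)·0.000) / (4.4) = 2.045
  β = (-11 - (-4)·2.045 - (4)·0.000) / (9) = -0.313
  γ = (0 - (4)·2.045 - (4)·-0.313) / (12) = -0.577
Iteration 2:
  α = (9 - (0.8)·-0.313 - (2.6)·-0.577) / (4.4) = 2.443
  β = (-11 - (-4)·2.443 - (4)·-0.577) / (9) = 0.120
  γ = (0 - (4)·2.443 - (4)·0.120) / (12) = -0.854
Iteration 3:
  α = (9 - (0.8)·0.120 - (2.6)·-0.854) / (4.4) = 2.528
  β = (-11 - (-4)·2.528 - (4)·-0.854) / (9) = 0.281
  γ = (0 - (4)·2.528 - (4)·0.281) / (12) = -0.936

(2.528, 0.281, -0.936)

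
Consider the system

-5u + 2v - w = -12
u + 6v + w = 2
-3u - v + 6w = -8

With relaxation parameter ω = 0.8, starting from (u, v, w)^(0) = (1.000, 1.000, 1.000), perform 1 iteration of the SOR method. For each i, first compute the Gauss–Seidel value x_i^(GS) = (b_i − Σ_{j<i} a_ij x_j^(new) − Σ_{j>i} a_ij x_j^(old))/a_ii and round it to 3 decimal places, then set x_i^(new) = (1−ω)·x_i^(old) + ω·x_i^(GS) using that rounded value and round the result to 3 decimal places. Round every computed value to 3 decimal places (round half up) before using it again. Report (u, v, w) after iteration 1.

Iteration 1:
  u: GS value = (-12 - (2)·1.000 - (-1)·1.000) / (-5) = 2.600;  u ← (1−ω)·1.000 + ω·2.600 = 2.280
  v: GS value = (2 - (1)·2.280 - (1)·1.000) / (6) = -0.213;  v ← (1−ω)·1.000 + ω·-0.213 = 0.030
  w: GS value = (-8 - (-3)·2.280 - (-1)·0.030) / (6) = -0.188;  w ← (1−ω)·1.000 + ω·-0.188 = 0.050

(2.280, 0.030, 0.050)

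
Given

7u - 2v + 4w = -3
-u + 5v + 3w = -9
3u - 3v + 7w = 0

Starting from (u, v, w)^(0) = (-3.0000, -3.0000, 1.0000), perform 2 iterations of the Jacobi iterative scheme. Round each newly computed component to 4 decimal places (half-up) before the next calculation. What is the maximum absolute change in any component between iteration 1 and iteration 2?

0.8286

Iteration 1:
  u = (-3 - (-2)·-3.0000 - (4)·1.0000) / (7) = -1.8571
  v = (-9 - (-1)·-3.0000 - (3)·1.0000) / (5) = -3.0000
  w = (0 - (3)·-3.0000 - (-3)·-3.0000) / (7) = 0.0000
Iteration 2:
  u = (-3 - (-2)·-3.0000 - (4)·0.0000) / (7) = -1.2857
  v = (-9 - (-1)·-1.8571 - (3)·0.0000) / (5) = -2.1714
  w = (0 - (3)·-1.8571 - (-3)·-3.0000) / (7) = -0.4898
Change: (0.5714, 0.8286, -0.4898) → max |·| = 0.8286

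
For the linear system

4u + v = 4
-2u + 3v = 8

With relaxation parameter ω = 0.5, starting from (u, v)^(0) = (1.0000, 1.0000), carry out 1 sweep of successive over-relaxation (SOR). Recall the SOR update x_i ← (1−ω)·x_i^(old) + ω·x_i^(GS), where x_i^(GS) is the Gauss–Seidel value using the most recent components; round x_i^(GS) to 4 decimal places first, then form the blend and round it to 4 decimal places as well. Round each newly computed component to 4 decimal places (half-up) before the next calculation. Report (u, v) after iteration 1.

Iteration 1:
  u: GS value = (4 - (1)·1.0000) / (4) = 0.7500;  u ← (1−ω)·1.0000 + ω·0.7500 = 0.8750
  v: GS value = (8 - (-2)·0.8750) / (3) = 3.2500;  v ← (1−ω)·1.0000 + ω·3.2500 = 2.1250

(0.8750, 2.1250)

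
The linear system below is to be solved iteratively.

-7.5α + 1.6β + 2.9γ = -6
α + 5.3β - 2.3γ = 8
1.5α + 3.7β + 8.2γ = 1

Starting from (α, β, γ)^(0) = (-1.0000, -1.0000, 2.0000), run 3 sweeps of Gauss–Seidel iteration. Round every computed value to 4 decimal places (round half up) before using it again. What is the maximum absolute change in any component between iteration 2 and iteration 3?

Iteration 1:
  α = (-6 - (1.6)·-1.0000 - (2.9)·2.0000) / (-7.5) = 1.3600
  β = (8 - (1)·1.3600 - (-2.3)·2.0000) / (5.3) = 2.1208
  γ = (1 - (1.5)·1.3600 - (3.7)·2.1208) / (8.2) = -1.0838
Iteration 2:
  α = (-6 - (1.6)·2.1208 - (2.9)·-1.0838) / (-7.5) = 0.8334
  β = (8 - (1)·0.8334 - (-2.3)·-1.0838) / (5.3) = 0.8819
  γ = (1 - (1.5)·0.8334 - (3.7)·0.8819) / (8.2) = -0.4284
Iteration 3:
  α = (-6 - (1.6)·0.8819 - (2.9)·-0.4284) / (-7.5) = 0.8225
  β = (8 - (1)·0.8225 - (-2.3)·-0.4284) / (5.3) = 1.1683
  γ = (1 - (1.5)·0.8225 - (3.7)·1.1683) / (8.2) = -0.5557
Change: (-0.0109, 0.2864, -0.1273) → max |·| = 0.2864

0.2864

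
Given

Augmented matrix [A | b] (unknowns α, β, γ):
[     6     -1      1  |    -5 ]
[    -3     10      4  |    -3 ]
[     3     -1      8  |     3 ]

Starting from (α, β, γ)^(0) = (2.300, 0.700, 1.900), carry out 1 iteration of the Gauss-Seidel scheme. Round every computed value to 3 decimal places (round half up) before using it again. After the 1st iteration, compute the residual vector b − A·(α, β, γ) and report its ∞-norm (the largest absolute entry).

5.237

Iteration 1:
  α = (-5 - (-1)·0.700 - (1)·1.900) / (6) = -1.033
  β = (-3 - (-3)·-1.033 - (4)·1.900) / (10) = -1.370
  γ = (3 - (3)·-1.033 - (-1)·-1.370) / (8) = 0.591
Residual b − A·x = (-0.763, 5.237, 0.001); ∞-norm = 5.237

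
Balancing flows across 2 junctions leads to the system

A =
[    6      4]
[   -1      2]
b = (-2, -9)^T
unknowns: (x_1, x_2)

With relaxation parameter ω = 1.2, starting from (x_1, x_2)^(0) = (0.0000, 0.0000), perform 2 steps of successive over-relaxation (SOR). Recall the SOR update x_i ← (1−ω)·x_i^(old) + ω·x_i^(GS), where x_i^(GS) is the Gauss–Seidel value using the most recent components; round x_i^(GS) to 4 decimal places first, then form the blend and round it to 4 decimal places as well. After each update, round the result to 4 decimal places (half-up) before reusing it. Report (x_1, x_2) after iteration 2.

Iteration 1:
  x_1: GS value = (-2 - (4)·0.0000) / (6) = -0.3333;  x_1 ← (1−ω)·0.0000 + ω·-0.3333 = -0.4000
  x_2: GS value = (-9 - (-1)·-0.4000) / (2) = -4.7000;  x_2 ← (1−ω)·0.0000 + ω·-4.7000 = -5.6400
Iteration 2:
  x_1: GS value = (-2 - (4)·-5.6400) / (6) = 3.4267;  x_1 ← (1−ω)·-0.4000 + ω·3.4267 = 4.1920
  x_2: GS value = (-9 - (-1)·4.1920) / (2) = -2.4040;  x_2 ← (1−ω)·-5.6400 + ω·-2.4040 = -1.7568

(4.1920, -1.7568)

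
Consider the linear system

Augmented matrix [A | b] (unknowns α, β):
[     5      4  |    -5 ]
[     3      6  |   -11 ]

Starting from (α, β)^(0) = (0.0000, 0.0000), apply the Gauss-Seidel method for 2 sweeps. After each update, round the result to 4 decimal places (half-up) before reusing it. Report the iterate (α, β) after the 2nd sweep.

(0.0666, -1.8666)

Iteration 1:
  α = (-5 - (4)·0.0000) / (5) = -1.0000
  β = (-11 - (3)·-1.0000) / (6) = -1.3333
Iteration 2:
  α = (-5 - (4)·-1.3333) / (5) = 0.0666
  β = (-11 - (3)·0.0666) / (6) = -1.8666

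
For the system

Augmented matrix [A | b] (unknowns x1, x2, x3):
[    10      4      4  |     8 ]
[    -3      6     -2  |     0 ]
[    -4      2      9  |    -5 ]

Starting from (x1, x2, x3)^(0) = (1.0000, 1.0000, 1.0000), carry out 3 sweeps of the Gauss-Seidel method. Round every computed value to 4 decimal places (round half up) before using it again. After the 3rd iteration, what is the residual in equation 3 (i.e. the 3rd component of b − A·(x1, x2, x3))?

Iteration 1:
  x1 = (8 - (4)·1.0000 - (4)·1.0000) / (10) = 0.0000
  x2 = (0 - (-3)·0.0000 - (-2)·1.0000) / (6) = 0.3333
  x3 = (-5 - (-4)·0.0000 - (2)·0.3333) / (9) = -0.6296
Iteration 2:
  x1 = (8 - (4)·0.3333 - (4)·-0.6296) / (10) = 0.9185
  x2 = (0 - (-3)·0.9185 - (-2)·-0.6296) / (6) = 0.2494
  x3 = (-5 - (-4)·0.9185 - (2)·0.2494) / (9) = -0.2028
Iteration 3:
  x1 = (8 - (4)·0.2494 - (4)·-0.2028) / (10) = 0.7814
  x2 = (0 - (-3)·0.7814 - (-2)·-0.2028) / (6) = 0.3231
  x3 = (-5 - (-4)·0.7814 - (2)·0.3231) / (9) = -0.2801
Residual b − A·x = (0.0140, -0.1546, 0.0003)

0.0003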